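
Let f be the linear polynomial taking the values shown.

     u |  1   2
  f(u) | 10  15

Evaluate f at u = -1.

0

Using the Lagrange interpolation formula with nodes 1, 2:
  L_0(u) = (u - 2) / -1
  L_1(u) = (u - 1) / 1
Then f(u) = 10·L_0(u) + 15·L_1(u).
Expanding and collecting terms gives f(u) = 5u + 5.
Evaluating at u = -1: f(-1) = 0.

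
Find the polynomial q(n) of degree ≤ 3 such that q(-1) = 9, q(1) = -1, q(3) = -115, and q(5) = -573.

q(n) = -5n^3 + 2n^2 + 2

Write q(n) = an^3 + bn^2 + cn + d. Substituting each data point gives a linear system:
  -a + b - c + d = 9
  a + b + c + d = -1
  27a + 9b + 3c + d = -115
  125a + 25b + 5c + d = -573
Solving the system yields a = -5, b = 2, c = 0, d = 2.
So q(n) = -5n^3 + 2n^2 + 2.
Check: q(-1) = 9. ✓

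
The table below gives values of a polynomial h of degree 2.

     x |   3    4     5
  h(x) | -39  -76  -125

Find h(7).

-259

Forward differences of the values at x = 3, 4, 5:
  h  : -39  -76  -125
  Δ  : -37  -49
  Δ^2: -12
The second differences are constant, confirming degree 2.
Interpolating (Newton forward form) and evaluating at x = 7 gives h(7) = -259.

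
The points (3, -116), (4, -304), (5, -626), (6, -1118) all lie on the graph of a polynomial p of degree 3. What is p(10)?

Forward differences of the values at n = 3, 4, 5, 6:
  p  : -116  -304  -626  -1118
  Δ  : -188  -322  -492
  Δ^2: -134  -170
  Δ^3: -36
The third differences are constant, confirming degree 3.
Interpolating (Newton forward form) and evaluating at n = 10 gives p(10) = -5506.

-5506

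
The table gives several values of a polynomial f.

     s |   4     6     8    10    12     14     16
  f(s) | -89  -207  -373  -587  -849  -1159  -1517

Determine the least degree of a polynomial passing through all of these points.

Forward differences of the values at s = 4, 6, 8, 10, 12, 14, 16:
  f  : -89  -207  -373  -587  -849  -1159  -1517
  Δ  : -118  -166  -214  -262  -310  -358
  Δ^2: -48  -48  -48  -48  -48
  Δ^3: 0  0  0  0
  Δ^4: 0  0  0
  Δ^5: 0  0
  Δ^6: 0
The second differences are constant (-48) and nonzero, while all higher differences vanish, so the minimal degree is 2.

2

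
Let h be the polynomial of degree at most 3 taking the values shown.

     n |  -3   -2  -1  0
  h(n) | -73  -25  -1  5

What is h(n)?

h(n) = n^3 - 6n^2 - n + 5

Using the Lagrange interpolation formula with nodes -3, -2, -1, 0:
  L_0(n) = (n + 2)(n + 1)n / -6
  L_1(n) = (n + 3)(n + 1)n / 2
  L_2(n) = (n + 3)(n + 2)n / -2
  L_3(n) = (n + 3)(n + 2)(n + 1) / 6
Then h(n) = -73·L_0(n) - 25·L_1(n) - 1·L_2(n) + 5·L_3(n).
Expanding and collecting terms gives h(n) = n^3 - 6n^2 - n + 5.
Check: h(-1) = -1. ✓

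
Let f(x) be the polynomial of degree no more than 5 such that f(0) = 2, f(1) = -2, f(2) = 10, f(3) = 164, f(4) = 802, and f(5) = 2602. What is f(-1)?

Forward differences of the values at x = 0, 1, 2, 3, 4, 5:
  f  : 2  -2  10  164  802  2602
  Δ  : -4  12  154  638  1800
  Δ^2: 16  142  484  1162
  Δ^3: 126  342  678
  Δ^4: 216  336
  Δ^5: 120
The fifth differences are constant, confirming degree 5.
Interpolating (Newton forward form) and evaluating at x = -1 gives f(-1) = -8.

-8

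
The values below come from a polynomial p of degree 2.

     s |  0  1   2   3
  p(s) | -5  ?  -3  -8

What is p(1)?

On equispaced nodes a degree-2 polynomial has vanishing third forward difference, so
  - p(0) + 3·p(1) - 3·p(2) + p(3) = 0.
Substituting the known values and solving for p(1):
  3·p(1) = -6
  p(1) = -2.

-2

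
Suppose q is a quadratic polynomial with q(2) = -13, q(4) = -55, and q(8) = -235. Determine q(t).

q(t) = -4t^2 + 3t - 3

Using the Lagrange interpolation formula with nodes 2, 4, 8:
  L_0(t) = (t - 4)(t - 8) / 12
  L_1(t) = (t - 2)(t - 8) / -8
  L_2(t) = (t - 2)(t - 4) / 24
Then q(t) = -13·L_0(t) - 55·L_1(t) - 235·L_2(t).
Expanding and collecting terms gives q(t) = -4t^2 + 3t - 3.
Check: q(8) = -235. ✓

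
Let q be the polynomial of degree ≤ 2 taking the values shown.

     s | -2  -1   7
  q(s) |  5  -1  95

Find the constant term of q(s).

Write q(s) = as^2 + bs + c. Substituting each data point gives a linear system:
  4a - 2b + c = 5
  a - b + c = -1
  49a + 7b + c = 95
Solving the system yields a = 2, b = 0, c = -3.
So q(s) = 2s^2 - 3.
The constant term is -3.

-3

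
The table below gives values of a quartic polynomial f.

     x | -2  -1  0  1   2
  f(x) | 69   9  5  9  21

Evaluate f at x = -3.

Forward differences of the values at x = -2, -1, 0, 1, 2:
  f  : 69  9  5  9  21
  Δ  : -60  -4  4  12
  Δ^2: 56  8  8
  Δ^3: -48  0
  Δ^4: 48
The fourth differences are constant, confirming degree 4.
Interpolating (Newton forward form) and evaluating at x = -3 gives f(-3) = 281.

281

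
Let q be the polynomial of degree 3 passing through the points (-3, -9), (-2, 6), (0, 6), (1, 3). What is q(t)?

Write q(t) = at^3 + bt^2 + ct + d. Substituting each data point gives a linear system:
  -27a + 9b - 3c + d = -9
  -8a + 4b - 2c + d = 6
  d = 6
  a + b + c + d = 3
Solving the system yields a = 1, b = 0, c = -4, d = 6.
So q(t) = t³ - 4t + 6.
Check: q(-2) = 6. ✓

q(t) = t^3 - 4t + 6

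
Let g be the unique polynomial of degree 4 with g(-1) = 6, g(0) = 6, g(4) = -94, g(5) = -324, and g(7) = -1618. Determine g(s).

Write g(s) = as^4 + bs^3 + cs^2 + ds + e. Substituting each data point gives a linear system:
  a - b + c - d + e = 6
  e = 6
  256a + 64b + 16c + 4d + e = -94
  625a + 125b + 25c + 5d + e = -324
  2401a + 343b + 49c + 7d + e = -1618
Solving the system yields a = -1, b = 2, c = 2, d = -1, e = 6.
So g(s) = -s⁴ + 2s³ + 2s² - s + 6.
Check: g(5) = -324. ✓

g(s) = -s^4 + 2s^3 + 2s^2 - s + 6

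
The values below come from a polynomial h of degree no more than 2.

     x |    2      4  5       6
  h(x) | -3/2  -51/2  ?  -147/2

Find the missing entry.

The 3 known points determine the degree-2 polynomial uniquely.
Write h(x) = ax^2 + bx + c. Substituting each data point gives a linear system:
  4a + 2b + c = -3/2
  16a + 4b + c = -51/2
  36a + 6b + c = -147/2
Solving the system yields a = -3, b = 6, c = -3/2.
So h(x) = -3x^2 + 6x - 3/2.
Then h(5) = -93/2.

-93/2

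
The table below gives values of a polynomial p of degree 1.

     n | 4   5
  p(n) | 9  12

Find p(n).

Using the Lagrange interpolation formula with nodes 4, 5:
  L_0(n) = (n - 5) / -1
  L_1(n) = (n - 4) / 1
Then p(n) = 9·L_0(n) + 12·L_1(n).
Expanding and collecting terms gives p(n) = 3n - 3.
Check: p(4) = 9. ✓

p(n) = 3n - 3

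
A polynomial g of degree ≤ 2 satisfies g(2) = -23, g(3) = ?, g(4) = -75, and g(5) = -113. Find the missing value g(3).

On equispaced nodes a degree-2 polynomial has vanishing third forward difference, so
  - g(2) + 3·g(3) - 3·g(4) + g(5) = 0.
Substituting the known values and solving for g(3):
  3·g(3) = -135
  g(3) = -45.

-45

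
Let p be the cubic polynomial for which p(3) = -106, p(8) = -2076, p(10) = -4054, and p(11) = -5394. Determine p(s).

Write p(s) = as^3 + bs^2 + cs + d. Substituting each data point gives a linear system:
  27a + 9b + 3c + d = -106
  512a + 64b + 8c + d = -2076
  1000a + 100b + 10c + d = -4054
  1331a + 121b + 11c + d = -5394
Solving the system yields a = -4, b = -1, c = 5, d = -4.
So p(s) = -4s^3 - s^2 + 5s - 4.
Check: p(8) = -2076. ✓

p(s) = -4s^3 - s^2 + 5s - 4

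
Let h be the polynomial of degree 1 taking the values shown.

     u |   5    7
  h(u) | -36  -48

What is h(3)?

-24

Using the Lagrange interpolation formula with nodes 5, 7:
  L_0(u) = (u - 7) / -2
  L_1(u) = (u - 5) / 2
Then h(u) = -36·L_0(u) - 48·L_1(u).
Expanding and collecting terms gives h(u) = -6u - 6.
Evaluating at u = 3: h(3) = -24.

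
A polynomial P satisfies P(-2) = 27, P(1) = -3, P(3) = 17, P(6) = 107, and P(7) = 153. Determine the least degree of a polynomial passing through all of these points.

2

Divided differences on the nodes -2, 1, 3, 6, 7:
  order 0: 27  -3  17  107  153
  order 1: -10  10  30  46
  order 2: 4  4  4
  order 3: 0  0
  order 4: 0
The order-2 divided differences are all 4 (nonzero) and every higher order vanishes, so the data lies on a polynomial of degree exactly 2.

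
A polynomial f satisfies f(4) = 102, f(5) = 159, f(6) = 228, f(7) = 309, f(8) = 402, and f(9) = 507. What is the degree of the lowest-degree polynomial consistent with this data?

2

Forward differences of the values at s = 4, 5, 6, 7, 8, 9:
  f  : 102  159  228  309  402  507
  Δ  : 57  69  81  93  105
  Δ^2: 12  12  12  12
  Δ^3: 0  0  0
  Δ^4: 0  0
  Δ^5: 0
The second differences are constant (12) and nonzero, while all higher differences vanish, so the minimal degree is 2.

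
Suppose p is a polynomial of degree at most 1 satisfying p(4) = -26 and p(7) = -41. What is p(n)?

Write p(n) = an + b. Substituting each data point gives a linear system:
  4a + b = -26
  7a + b = -41
Solving the system yields a = -5, b = -6.
So p(n) = -5n - 6.
Check: p(7) = -41. ✓

p(n) = -5n - 6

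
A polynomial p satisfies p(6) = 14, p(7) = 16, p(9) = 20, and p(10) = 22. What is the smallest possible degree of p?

1

Divided differences on the nodes 6, 7, 9, 10:
  order 0: 14  16  20  22
  order 1: 2  2  2
  order 2: 0  0
  order 3: 0
The order-1 divided differences are all 2 (nonzero) and every higher order vanishes, so the data lies on a polynomial of degree exactly 1.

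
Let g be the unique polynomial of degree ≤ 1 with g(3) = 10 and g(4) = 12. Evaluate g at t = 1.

6

Using the Lagrange interpolation formula with nodes 3, 4:
  L_0(t) = (t - 4) / -1
  L_1(t) = (t - 3) / 1
Then g(t) = 10·L_0(t) + 12·L_1(t).
Expanding and collecting terms gives g(t) = 2t + 4.
Evaluating at t = 1: g(1) = 6.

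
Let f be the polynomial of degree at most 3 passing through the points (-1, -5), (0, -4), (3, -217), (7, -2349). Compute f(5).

-899

Using the Lagrange interpolation formula with nodes -1, 0, 3, 7:
  L_0(u) = u(u - 3)(u - 7) / -32
  L_1(u) = (u + 1)(u - 3)(u - 7) / 21
  L_2(u) = (u + 1)u(u - 7) / -48
  L_3(u) = (u + 1)u(u - 3) / 224
Then f(u) = -5·L_0(u) - 4·L_1(u) - 217·L_2(u) - 2349·L_3(u).
Expanding and collecting terms gives f(u) = -6u^3 - 6u^2 + u - 4.
Evaluating at u = 5: f(5) = -899.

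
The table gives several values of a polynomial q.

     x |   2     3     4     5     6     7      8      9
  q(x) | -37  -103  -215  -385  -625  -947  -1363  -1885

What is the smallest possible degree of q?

Forward differences of the values at x = 2, 3, 4, 5, 6, 7, 8, 9:
  q  : -37  -103  -215  -385  -625  -947  -1363  -1885
  Δ  : -66  -112  -170  -240  -322  -416  -522
  Δ^2: -46  -58  -70  -82  -94  -106
  Δ^3: -12  -12  -12  -12  -12
  Δ^4: 0  0  0  0
  Δ^5: 0  0  0
  Δ^6: 0  0
  Δ^7: 0
The third differences are constant (-12) and nonzero, while all higher differences vanish, so the minimal degree is 3.

3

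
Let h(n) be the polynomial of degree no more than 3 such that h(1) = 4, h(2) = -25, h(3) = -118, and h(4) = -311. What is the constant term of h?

Write h(n) = an^3 + bn^2 + cn + d. Substituting each data point gives a linear system:
  a + b + c + d = 4
  8a + 4b + 2c + d = -25
  27a + 9b + 3c + d = -118
  64a + 16b + 4c + d = -311
Solving the system yields a = -6, b = 4, c = 1, d = 5.
So h(n) = -6n³ + 4n² + n + 5.
The constant term is 5.

5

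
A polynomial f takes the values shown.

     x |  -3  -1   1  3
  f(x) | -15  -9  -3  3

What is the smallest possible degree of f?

1

Forward differences of the values at x = -3, -1, 1, 3:
  f  : -15  -9  -3  3
  Δ  : 6  6  6
  Δ^2: 0  0
  Δ^3: 0
The first differences are constant (6) and nonzero, while all higher differences vanish, so the minimal degree is 1.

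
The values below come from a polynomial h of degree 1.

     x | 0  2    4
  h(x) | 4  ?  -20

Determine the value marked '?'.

-8

The 2 known points determine the degree-1 polynomial uniquely.
Write h(x) = ax + b. Substituting each data point gives a linear system:
  b = 4
  4a + b = -20
Solving the system yields a = -6, b = 4.
So h(x) = -6x + 4.
Then h(2) = -8.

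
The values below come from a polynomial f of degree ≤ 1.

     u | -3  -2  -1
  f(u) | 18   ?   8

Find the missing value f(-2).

On equispaced nodes a degree-1 polynomial has vanishing second forward difference, so
  f(-3) - 2·f(-2) + f(-1) = 0.
Substituting the known values and solving for f(-2):
  -2·f(-2) = -26
  f(-2) = 13.

13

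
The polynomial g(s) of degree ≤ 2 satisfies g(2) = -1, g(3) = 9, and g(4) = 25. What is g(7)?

Write g(s) = as^2 + bs + c. Substituting each data point gives a linear system:
  4a + 2b + c = -1
  9a + 3b + c = 9
  16a + 4b + c = 25
Solving the system yields a = 3, b = -5, c = -3.
So g(s) = 3s^2 - 5s - 3.
Then g(7) = 109.

109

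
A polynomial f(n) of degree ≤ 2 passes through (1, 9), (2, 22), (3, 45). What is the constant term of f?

Write f(n) = an^2 + bn + c. Substituting each data point gives a linear system:
  a + b + c = 9
  4a + 2b + c = 22
  9a + 3b + c = 45
Solving the system yields a = 5, b = -2, c = 6.
So f(n) = 5n^2 - 2n + 6.
The constant term is 6.

6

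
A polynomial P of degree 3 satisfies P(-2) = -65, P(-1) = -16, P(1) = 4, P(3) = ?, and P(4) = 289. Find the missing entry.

The 4 known points determine the degree-3 polynomial uniquely.
Write P(t) = at^3 + bt^2 + ct + d. Substituting each data point gives a linear system:
  -8a + 4b - 2c + d = -65
  -a + b - c + d = -16
  a + b + c + d = 4
  64a + 16b + 4c + d = 289
Solving the system yields a = 5, b = -3, c = 5, d = -3.
So P(t) = 5t^3 - 3t^2 + 5t - 3.
Then P(3) = 120.

120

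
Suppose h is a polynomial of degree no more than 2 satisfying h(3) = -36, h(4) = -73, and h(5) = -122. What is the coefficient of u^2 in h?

Write h(u) = au^2 + bu + c. Substituting each data point gives a linear system:
  9a + 3b + c = -36
  16a + 4b + c = -73
  25a + 5b + c = -122
Solving the system yields a = -6, b = 5, c = 3.
So h(u) = -6u^2 + 5u + 3.
The leading coefficient is -6.

-6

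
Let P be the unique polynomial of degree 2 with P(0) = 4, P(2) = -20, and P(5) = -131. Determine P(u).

P(u) = -5u^2 - 2u + 4

Write P(u) = au^2 + bu + c. Substituting each data point gives a linear system:
  c = 4
  4a + 2b + c = -20
  25a + 5b + c = -131
Solving the system yields a = -5, b = -2, c = 4.
So P(u) = -5u^2 - 2u + 4.
Check: P(0) = 4. ✓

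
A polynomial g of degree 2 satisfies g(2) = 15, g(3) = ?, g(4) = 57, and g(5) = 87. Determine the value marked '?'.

33

The 3 known points determine the degree-2 polynomial uniquely.
Write g(u) = au^2 + bu + c. Substituting each data point gives a linear system:
  4a + 2b + c = 15
  16a + 4b + c = 57
  25a + 5b + c = 87
Solving the system yields a = 3, b = 3, c = -3.
So g(u) = 3u^2 + 3u - 3.
Then g(3) = 33.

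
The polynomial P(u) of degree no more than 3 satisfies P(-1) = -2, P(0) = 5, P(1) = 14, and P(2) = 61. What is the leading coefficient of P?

Write P(u) = au^3 + bu^2 + cu + d. Substituting each data point gives a linear system:
  -a + b - c + d = -2
  d = 5
  a + b + c + d = 14
  8a + 4b + 2c + d = 61
Solving the system yields a = 6, b = 1, c = 2, d = 5.
So P(u) = 6u^3 + u^2 + 2u + 5.
The leading coefficient is 6.

6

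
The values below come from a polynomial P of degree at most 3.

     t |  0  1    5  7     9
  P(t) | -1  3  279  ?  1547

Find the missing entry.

741

The 4 known points determine the degree-3 polynomial uniquely.
Write P(t) = at^3 + bt^2 + ct + d. Substituting each data point gives a linear system:
  d = -1
  a + b + c + d = 3
  125a + 25b + 5c + d = 279
  729a + 81b + 9c + d = 1547
Solving the system yields a = 2, b = 1, c = 1, d = -1.
So P(t) = 2t^3 + t^2 + t - 1.
Then P(7) = 741.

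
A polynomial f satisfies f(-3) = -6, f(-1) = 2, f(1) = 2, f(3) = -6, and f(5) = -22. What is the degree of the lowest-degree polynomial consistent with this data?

2

Forward differences of the values at s = -3, -1, 1, 3, 5:
  f  : -6  2  2  -6  -22
  Δ  : 8  0  -8  -16
  Δ^2: -8  -8  -8
  Δ^3: 0  0
  Δ^4: 0
The second differences are constant (-8) and nonzero, while all higher differences vanish, so the minimal degree is 2.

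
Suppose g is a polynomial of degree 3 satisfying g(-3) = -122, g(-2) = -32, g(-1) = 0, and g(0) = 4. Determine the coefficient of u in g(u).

Write g(u) = au^3 + bu^2 + cu + d. Substituting each data point gives a linear system:
  -27a + 9b - 3c + d = -122
  -8a + 4b - 2c + d = -32
  -a + b - c + d = 0
  d = 4
Solving the system yields a = 5, b = 1, c = 0, d = 4.
So g(u) = 5u³ + u² + 4.
The coefficient of u is 0.

0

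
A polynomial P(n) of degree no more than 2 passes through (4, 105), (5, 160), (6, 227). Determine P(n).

Using the Lagrange interpolation formula with nodes 4, 5, 6:
  L_0(n) = (n - 5)(n - 6) / 2
  L_1(n) = (n - 4)(n - 6) / -1
  L_2(n) = (n - 4)(n - 5) / 2
Then P(n) = 105·L_0(n) + 160·L_1(n) + 227·L_2(n).
Expanding and collecting terms gives P(n) = 6n^2 + n + 5.
Check: P(6) = 227. ✓

P(n) = 6n^2 + n + 5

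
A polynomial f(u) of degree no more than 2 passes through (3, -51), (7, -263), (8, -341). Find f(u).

Using the Lagrange interpolation formula with nodes 3, 7, 8:
  L_0(u) = (u - 7)(u - 8) / 20
  L_1(u) = (u - 3)(u - 8) / -4
  L_2(u) = (u - 3)(u - 7) / 5
Then f(u) = -51·L_0(u) - 263·L_1(u) - 341·L_2(u).
Expanding and collecting terms gives f(u) = -5u² - 3u + 3.
Check: f(8) = -341. ✓

f(u) = -5u^2 - 3u + 3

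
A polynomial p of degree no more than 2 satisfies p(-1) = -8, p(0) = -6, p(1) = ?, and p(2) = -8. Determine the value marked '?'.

The 3 known points determine the degree-2 polynomial uniquely.
Write p(n) = an^2 + bn + c. Substituting each data point gives a linear system:
  a - b + c = -8
  c = -6
  4a + 2b + c = -8
Solving the system yields a = -1, b = 1, c = -6.
So p(n) = -n^2 + n - 6.
Then p(1) = -6.

-6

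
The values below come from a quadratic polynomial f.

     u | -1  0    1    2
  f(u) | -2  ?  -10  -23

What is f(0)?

-3

On equispaced nodes a degree-2 polynomial has vanishing third forward difference, so
  - f(-1) + 3·f(0) - 3·f(1) + f(2) = 0.
Substituting the known values and solving for f(0):
  3·f(0) = -9
  f(0) = -3.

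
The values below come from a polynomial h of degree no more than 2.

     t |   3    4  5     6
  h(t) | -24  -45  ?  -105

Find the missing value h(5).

-72

On equispaced nodes a degree-2 polynomial has vanishing third forward difference, so
  - h(3) + 3·h(4) - 3·h(5) + h(6) = 0.
Substituting the known values and solving for h(5):
  -3·h(5) = 216
  h(5) = -72.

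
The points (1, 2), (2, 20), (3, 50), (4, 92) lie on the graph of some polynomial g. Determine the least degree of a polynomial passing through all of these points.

2

Forward differences of the values at x = 1, 2, 3, 4:
  g  : 2  20  50  92
  Δ  : 18  30  42
  Δ^2: 12  12
  Δ^3: 0
The second differences are constant (12) and nonzero, while all higher differences vanish, so the minimal degree is 2.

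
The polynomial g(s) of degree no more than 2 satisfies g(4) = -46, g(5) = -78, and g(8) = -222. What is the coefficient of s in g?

Write g(s) = as^2 + bs + c. Substituting each data point gives a linear system:
  16a + 4b + c = -46
  25a + 5b + c = -78
  64a + 8b + c = -222
Solving the system yields a = -4, b = 4, c = 2.
So g(s) = -4s² + 4s + 2.
The coefficient of s is 4.

4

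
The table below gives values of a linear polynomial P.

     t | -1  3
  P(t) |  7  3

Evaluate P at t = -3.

9

Using the Lagrange interpolation formula with nodes -1, 3:
  L_0(t) = (t - 3) / -4
  L_1(t) = (t + 1) / 4
Then P(t) = 7·L_0(t) + 3·L_1(t).
Expanding and collecting terms gives P(t) = -t + 6.
Evaluating at t = -3: P(-3) = 9.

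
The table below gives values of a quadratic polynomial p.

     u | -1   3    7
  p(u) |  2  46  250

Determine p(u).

Using the Lagrange interpolation formula with nodes -1, 3, 7:
  L_0(u) = (u - 3)(u - 7) / 32
  L_1(u) = (u + 1)(u - 7) / -16
  L_2(u) = (u + 1)(u - 3) / 32
Then p(u) = 2·L_0(u) + 46·L_1(u) + 250·L_2(u).
Expanding and collecting terms gives p(u) = 5u^2 + u - 2.
Check: p(-1) = 2. ✓

p(u) = 5u^2 + u - 2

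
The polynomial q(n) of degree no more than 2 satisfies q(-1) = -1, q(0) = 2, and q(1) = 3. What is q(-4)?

Using the Lagrange interpolation formula with nodes -1, 0, 1:
  L_0(n) = n(n - 1) / 2
  L_1(n) = (n + 1)(n - 1) / -1
  L_2(n) = (n + 1)n / 2
Then q(n) = -1·L_0(n) + 2·L_1(n) + 3·L_2(n).
Expanding and collecting terms gives q(n) = -n^2 + 2n + 2.
Evaluating at n = -4: q(-4) = -22.

-22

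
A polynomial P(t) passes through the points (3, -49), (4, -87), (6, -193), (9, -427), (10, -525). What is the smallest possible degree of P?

Divided differences on the nodes 3, 4, 6, 9, 10:
  order 0: -49  -87  -193  -427  -525
  order 1: -38  -53  -78  -98
  order 2: -5  -5  -5
  order 3: 0  0
  order 4: 0
The order-2 divided differences are all -5 (nonzero) and every higher order vanishes, so the data lies on a polynomial of degree exactly 2.

2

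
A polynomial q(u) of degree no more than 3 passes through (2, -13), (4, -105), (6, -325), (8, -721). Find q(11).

-1750

Using the Lagrange interpolation formula with nodes 2, 4, 6, 8:
  L_0(u) = (u - 4)(u - 6)(u - 8) / -48
  L_1(u) = (u - 2)(u - 6)(u - 8) / 16
  L_2(u) = (u - 2)(u - 4)(u - 8) / -16
  L_3(u) = (u - 2)(u - 4)(u - 6) / 48
Then q(u) = -13·L_0(u) - 105·L_1(u) - 325·L_2(u) - 721·L_3(u).
Expanding and collecting terms gives q(u) = -u^3 - 4u^2 + 6u - 1.
Evaluating at u = 11: q(11) = -1750.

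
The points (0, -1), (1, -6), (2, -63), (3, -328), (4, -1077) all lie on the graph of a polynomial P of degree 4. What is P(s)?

Using the Lagrange interpolation formula with nodes 0, 1, 2, 3, 4:
  L_0(s) = (s - 1)(s - 2)(s - 3)(s - 4) / 24
  L_1(s) = s(s - 2)(s - 3)(s - 4) / -6
  L_2(s) = s(s - 1)(s - 3)(s - 4) / 4
  L_3(s) = s(s - 1)(s - 2)(s - 4) / -6
  L_4(s) = s(s - 1)(s - 2)(s - 3) / 24
Then P(s) = -1·L_0(s) - 6·L_1(s) - 63·L_2(s) - 328·L_3(s) - 1077·L_4(s).
Expanding and collecting terms gives P(s) = -5s^4 + 4s^3 - 3s^2 - s - 1.
Check: P(4) = -1077. ✓

P(s) = -5s^4 + 4s^3 - 3s^2 - s - 1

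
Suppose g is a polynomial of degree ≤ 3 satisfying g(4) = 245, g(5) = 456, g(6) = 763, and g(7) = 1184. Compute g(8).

1737

Using the Lagrange interpolation formula with nodes 4, 5, 6, 7:
  L_0(u) = (u - 5)(u - 6)(u - 7) / -6
  L_1(u) = (u - 4)(u - 6)(u - 7) / 2
  L_2(u) = (u - 4)(u - 5)(u - 7) / -2
  L_3(u) = (u - 4)(u - 5)(u - 6) / 6
Then g(u) = 245·L_0(u) + 456·L_1(u) + 763·L_2(u) + 1184·L_3(u).
Expanding and collecting terms gives g(u) = 3u^3 + 3u^2 + u + 1.
Evaluating at u = 8: g(8) = 1737.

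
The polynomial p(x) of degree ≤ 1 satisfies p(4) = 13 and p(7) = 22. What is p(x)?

p(x) = 3x + 1

Using the Lagrange interpolation formula with nodes 4, 7:
  L_0(x) = (x - 7) / -3
  L_1(x) = (x - 4) / 3
Then p(x) = 13·L_0(x) + 22·L_1(x).
Expanding and collecting terms gives p(x) = 3x + 1.
Check: p(7) = 22. ✓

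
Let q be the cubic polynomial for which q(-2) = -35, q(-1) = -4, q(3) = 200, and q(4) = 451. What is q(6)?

1445

Write q(t) = at^3 + bt^2 + ct + d. Substituting each data point gives a linear system:
  -8a + 4b - 2c + d = -35
  -a + b - c + d = -4
  27a + 9b + 3c + d = 200
  64a + 16b + 4c + d = 451
Solving the system yields a = 6, b = 4, c = 1, d = -1.
So q(t) = 6t^3 + 4t^2 + t - 1.
Then q(6) = 1445.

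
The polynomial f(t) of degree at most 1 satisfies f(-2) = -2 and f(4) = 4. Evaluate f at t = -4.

-4

Using the Lagrange interpolation formula with nodes -2, 4:
  L_0(t) = (t - 4) / -6
  L_1(t) = (t + 2) / 6
Then f(t) = -2·L_0(t) + 4·L_1(t).
Expanding and collecting terms gives f(t) = t.
Evaluating at t = -4: f(-4) = -4.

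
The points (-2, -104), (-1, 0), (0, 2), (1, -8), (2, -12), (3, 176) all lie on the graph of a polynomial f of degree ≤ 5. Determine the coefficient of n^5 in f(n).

2

Write f(n) = an^5 + bn^4 + cn^3 + dn^2 + en + k. Substituting each data point gives a linear system:
  -32a + 16b - 8c + 4d - 2e + k = -104
  -a + b - c + d - e + k = 0
  k = 2
  a + b + c + d + e + k = -8
  32a + 16b + 8c + 4d + 2e + k = -12
  243a + 81b + 27c + 9d + 3e + k = 176
Solving the system yields a = 2, b = -3, c = -1, d = -3, e = -5, k = 2.
So f(n) = 2n^5 - 3n^4 - n^3 - 3n^2 - 5n + 2.
The leading coefficient is 2.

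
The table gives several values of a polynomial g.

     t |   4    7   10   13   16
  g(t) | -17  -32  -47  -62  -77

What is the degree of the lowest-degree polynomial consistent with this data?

1

Forward differences of the values at t = 4, 7, 10, 13, 16:
  g  : -17  -32  -47  -62  -77
  Δ  : -15  -15  -15  -15
  Δ^2: 0  0  0
  Δ^3: 0  0
  Δ^4: 0
The first differences are constant (-15) and nonzero, while all higher differences vanish, so the minimal degree is 1.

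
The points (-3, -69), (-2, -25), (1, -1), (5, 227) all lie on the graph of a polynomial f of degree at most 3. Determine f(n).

Using the Lagrange interpolation formula with nodes -3, -2, 1, 5:
  L_0(n) = (n + 2)(n - 1)(n - 5) / -32
  L_1(n) = (n + 3)(n - 1)(n - 5) / 21
  L_2(n) = (n + 3)(n + 2)(n - 5) / -48
  L_3(n) = (n + 3)(n + 2)(n - 1) / 224
Then f(n) = -69·L_0(n) - 25·L_1(n) - 1·L_2(n) + 227·L_3(n).
Expanding and collecting terms gives f(n) = 2n³ - n² + n - 3.
Check: f(-2) = -25. ✓

f(n) = 2n^3 - n^2 + n - 3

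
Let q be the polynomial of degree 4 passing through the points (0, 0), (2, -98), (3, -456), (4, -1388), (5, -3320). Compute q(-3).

Write q(s) = as^4 + bs^3 + cs^2 + ds + e. Substituting each data point gives a linear system:
  e = 0
  16a + 8b + 4c + 2d + e = -98
  81a + 27b + 9c + 3d + e = -456
  256a + 64b + 16c + 4d + e = -1388
  625a + 125b + 25c + 5d + e = -3320
Solving the system yields a = -5, b = -1, c = -3, d = 1, e = 0.
So q(s) = -5s^4 - s^3 - 3s^2 + s.
Then q(-3) = -408.

-408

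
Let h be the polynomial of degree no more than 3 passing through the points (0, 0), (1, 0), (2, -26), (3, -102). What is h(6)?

Using the Lagrange interpolation formula with nodes 0, 1, 2, 3:
  L_0(t) = (t - 1)(t - 2)(t - 3) / -6
  L_1(t) = t(t - 2)(t - 3) / 2
  L_2(t) = t(t - 1)(t - 3) / -2
  L_3(t) = t(t - 1)(t - 2) / 6
Then h(t) = 0·L_0(t) + 0·L_1(t) - 26·L_2(t) - 102·L_3(t).
Expanding and collecting terms gives h(t) = -4t^3 - t^2 + 5t.
Evaluating at t = 6: h(6) = -870.

-870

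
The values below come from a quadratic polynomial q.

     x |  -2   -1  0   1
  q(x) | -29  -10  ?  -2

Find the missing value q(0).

-1

On equispaced nodes a degree-2 polynomial has vanishing third forward difference, so
  - q(-2) + 3·q(-1) - 3·q(0) + q(1) = 0.
Substituting the known values and solving for q(0):
  -3·q(0) = 3
  q(0) = -1.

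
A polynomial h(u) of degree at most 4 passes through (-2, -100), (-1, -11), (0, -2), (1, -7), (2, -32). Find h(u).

h(u) = -3u^4 + 5u^3 - 4u^2 - 3u - 2

Write h(u) = au^4 + bu^3 + cu^2 + du + e. Substituting each data point gives a linear system:
  16a - 8b + 4c - 2d + e = -100
  a - b + c - d + e = -11
  e = -2
  a + b + c + d + e = -7
  16a + 8b + 4c + 2d + e = -32
Solving the system yields a = -3, b = 5, c = -4, d = -3, e = -2.
So h(u) = -3u^4 + 5u^3 - 4u^2 - 3u - 2.
Check: h(-2) = -100. ✓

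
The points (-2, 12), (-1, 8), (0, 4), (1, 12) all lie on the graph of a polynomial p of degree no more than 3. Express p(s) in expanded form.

p(s) = 2s^3 + 6s^2 + 4

Using the Lagrange interpolation formula with nodes -2, -1, 0, 1:
  L_0(s) = (s + 1)s(s - 1) / -6
  L_1(s) = (s + 2)s(s - 1) / 2
  L_2(s) = (s + 2)(s + 1)(s - 1) / -2
  L_3(s) = (s + 2)(s + 1)s / 6
Then p(s) = 12·L_0(s) + 8·L_1(s) + 4·L_2(s) + 12·L_3(s).
Expanding and collecting terms gives p(s) = 2s^3 + 6s^2 + 4.
Check: p(-1) = 8. ✓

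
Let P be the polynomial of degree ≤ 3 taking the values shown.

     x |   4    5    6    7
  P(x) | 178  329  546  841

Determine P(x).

Write P(x) = ax^3 + bx^2 + cx + d. Substituting each data point gives a linear system:
  64a + 16b + 4c + d = 178
  125a + 25b + 5c + d = 329
  216a + 36b + 6c + d = 546
  343a + 49b + 7c + d = 841
Solving the system yields a = 2, b = 3, c = 2, d = -6.
So P(x) = 2x³ + 3x² + 2x - 6.
Check: P(4) = 178. ✓

P(x) = 2x^3 + 3x^2 + 2x - 6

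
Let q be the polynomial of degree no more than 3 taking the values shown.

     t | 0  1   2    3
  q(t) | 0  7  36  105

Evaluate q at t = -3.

-69

Write q(t) = at^3 + bt^2 + ct + d. Substituting each data point gives a linear system:
  d = 0
  a + b + c + d = 7
  8a + 4b + 2c + d = 36
  27a + 9b + 3c + d = 105
Solving the system yields a = 3, b = 2, c = 2, d = 0.
So q(t) = 3t³ + 2t² + 2t.
Then q(-3) = -69.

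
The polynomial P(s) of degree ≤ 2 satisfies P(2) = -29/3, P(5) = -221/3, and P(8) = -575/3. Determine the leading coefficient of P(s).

-3

Write P(s) = as^2 + bs + c. Substituting each data point gives a linear system:
  4a + 2b + c = -29/3
  25a + 5b + c = -221/3
  64a + 8b + c = -575/3
Solving the system yields a = -3, b = -1/3, c = 3.
So P(s) = -3s^2 - (1/3)s + 3.
The leading coefficient is -3.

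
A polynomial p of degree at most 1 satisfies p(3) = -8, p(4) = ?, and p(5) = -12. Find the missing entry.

-10

The 2 known points determine the degree-1 polynomial uniquely.
Write p(x) = ax + b. Substituting each data point gives a linear system:
  3a + b = -8
  5a + b = -12
Solving the system yields a = -2, b = -2.
So p(x) = -2x - 2.
Then p(4) = -10.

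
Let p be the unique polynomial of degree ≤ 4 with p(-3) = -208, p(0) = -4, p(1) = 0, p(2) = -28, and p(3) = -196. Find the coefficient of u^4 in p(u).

-3

Write p(u) = au^4 + bu^3 + cu^2 + du + e. Substituting each data point gives a linear system:
  81a - 27b + 9c - 3d + e = -208
  e = -4
  a + b + c + d + e = 0
  16a + 8b + 4c + 2d + e = -28
  81a + 27b + 9c + 3d + e = -196
Solving the system yields a = -3, b = 0, c = 5, d = 2, e = -4.
So p(u) = -3u⁴ + 5u² + 2u - 4.
The leading coefficient is -3.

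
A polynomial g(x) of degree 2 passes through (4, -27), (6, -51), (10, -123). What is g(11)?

-146

Using the Lagrange interpolation formula with nodes 4, 6, 10:
  L_0(x) = (x - 6)(x - 10) / 12
  L_1(x) = (x - 4)(x - 10) / -8
  L_2(x) = (x - 4)(x - 6) / 24
Then g(x) = -27·L_0(x) - 51·L_1(x) - 123·L_2(x).
Expanding and collecting terms gives g(x) = -x² - 2x - 3.
Evaluating at x = 11: g(11) = -146.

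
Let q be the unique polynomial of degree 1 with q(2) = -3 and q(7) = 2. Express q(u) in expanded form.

q(u) = u - 5

Write q(u) = au + b. Substituting each data point gives a linear system:
  2a + b = -3
  7a + b = 2
Solving the system yields a = 1, b = -5.
So q(u) = u - 5.
Check: q(7) = 2. ✓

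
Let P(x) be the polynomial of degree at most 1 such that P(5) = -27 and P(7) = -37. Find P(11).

Write P(x) = ax + b. Substituting each data point gives a linear system:
  5a + b = -27
  7a + b = -37
Solving the system yields a = -5, b = -2.
So P(x) = -5x - 2.
Then P(11) = -57.

-57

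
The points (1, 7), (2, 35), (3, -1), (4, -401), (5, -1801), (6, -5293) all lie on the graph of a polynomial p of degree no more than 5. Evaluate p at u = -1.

-1

Write p(u) = au^5 + bu^4 + cu^3 + du^2 + eu + k. Substituting each data point gives a linear system:
  a + b + c + d + e + k = 7
  32a + 16b + 8c + 4d + 2e + k = 35
  243a + 81b + 27c + 9d + 3e + k = -1
  1024a + 256b + 64c + 16d + 4e + k = -401
  3125a + 625b + 125c + 25d + 5e + k = -1801
  7776a + 1296b + 216c + 36d + 6e + k = -5293
Solving the system yields a = -1, b = 1, c = 5, d = 3, e = 0, k = -1.
So p(u) = -u^5 + u^4 + 5u^3 + 3u^2 - 1.
Then p(-1) = -1.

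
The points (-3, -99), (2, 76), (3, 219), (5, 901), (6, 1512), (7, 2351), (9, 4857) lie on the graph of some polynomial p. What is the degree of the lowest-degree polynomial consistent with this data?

3

Divided differences on the nodes -3, 2, 3, 5, 6, 7, 9:
  order 0: -99  76  219  901  1512  2351  4857
  order 1: 35  143  341  611  839  1253
  order 2: 18  66  90  114  138
  order 3: 6  6  6  6
  order 4: 0  0  0
  order 5: 0  0
  order 6: 0
The order-3 divided differences are all 6 (nonzero) and every higher order vanishes, so the data lies on a polynomial of degree exactly 3.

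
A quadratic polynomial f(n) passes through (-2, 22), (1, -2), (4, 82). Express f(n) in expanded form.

Write f(n) = an^2 + bn + c. Substituting each data point gives a linear system:
  4a - 2b + c = 22
  a + b + c = -2
  16a + 4b + c = 82
Solving the system yields a = 6, b = -2, c = -6.
So f(n) = 6n^2 - 2n - 6.
Check: f(1) = -2. ✓

f(n) = 6n^2 - 2n - 6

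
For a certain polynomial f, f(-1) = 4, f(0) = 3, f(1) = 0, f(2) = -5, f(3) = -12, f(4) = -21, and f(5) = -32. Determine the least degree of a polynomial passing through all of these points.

2

Forward differences of the values at n = -1, 0, 1, 2, 3, 4, 5:
  f  : 4  3  0  -5  -12  -21  -32
  Δ  : -1  -3  -5  -7  -9  -11
  Δ^2: -2  -2  -2  -2  -2
  Δ^3: 0  0  0  0
  Δ^4: 0  0  0
  Δ^5: 0  0
  Δ^6: 0
The second differences are constant (-2) and nonzero, while all higher differences vanish, so the minimal degree is 2.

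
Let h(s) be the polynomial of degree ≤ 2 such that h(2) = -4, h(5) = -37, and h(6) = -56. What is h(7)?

Using the Lagrange interpolation formula with nodes 2, 5, 6:
  L_0(s) = (s - 5)(s - 6) / 12
  L_1(s) = (s - 2)(s - 6) / -3
  L_2(s) = (s - 2)(s - 5) / 4
Then h(s) = -4·L_0(s) - 37·L_1(s) - 56·L_2(s).
Expanding and collecting terms gives h(s) = -2s^2 + 3s - 2.
Evaluating at s = 7: h(7) = -79.

-79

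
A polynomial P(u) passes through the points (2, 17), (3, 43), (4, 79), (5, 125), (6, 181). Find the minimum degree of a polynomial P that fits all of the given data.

Forward differences of the values at u = 2, 3, 4, 5, 6:
  P  : 17  43  79  125  181
  Δ  : 26  36  46  56
  Δ^2: 10  10  10
  Δ^3: 0  0
  Δ^4: 0
The second differences are constant (10) and nonzero, while all higher differences vanish, so the minimal degree is 2.

2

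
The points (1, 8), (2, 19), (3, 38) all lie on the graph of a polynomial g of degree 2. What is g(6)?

143

Using the Lagrange interpolation formula with nodes 1, 2, 3:
  L_0(u) = (u - 2)(u - 3) / 2
  L_1(u) = (u - 1)(u - 3) / -1
  L_2(u) = (u - 1)(u - 2) / 2
Then g(u) = 8·L_0(u) + 19·L_1(u) + 38·L_2(u).
Expanding and collecting terms gives g(u) = 4u^2 - u + 5.
Evaluating at u = 6: g(6) = 143.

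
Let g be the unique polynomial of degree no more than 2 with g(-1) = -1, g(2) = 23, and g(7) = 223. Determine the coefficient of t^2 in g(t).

Write g(t) = at^2 + bt + c. Substituting each data point gives a linear system:
  a - b + c = -1
  4a + 2b + c = 23
  49a + 7b + c = 223
Solving the system yields a = 4, b = 4, c = -1.
So g(t) = 4t^2 + 4t - 1.
The leading coefficient is 4.

4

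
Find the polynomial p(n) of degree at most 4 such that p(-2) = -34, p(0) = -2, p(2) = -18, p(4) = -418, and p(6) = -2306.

p(n) = -2n^4 + n^3 + 2n^2 - 2

Write p(n) = an^4 + bn^3 + cn^2 + dn + e. Substituting each data point gives a linear system:
  16a - 8b + 4c - 2d + e = -34
  e = -2
  16a + 8b + 4c + 2d + e = -18
  256a + 64b + 16c + 4d + e = -418
  1296a + 216b + 36c + 6d + e = -2306
Solving the system yields a = -2, b = 1, c = 2, d = 0, e = -2.
So p(n) = -2n^4 + n^3 + 2n^2 - 2.
Check: p(6) = -2306. ✓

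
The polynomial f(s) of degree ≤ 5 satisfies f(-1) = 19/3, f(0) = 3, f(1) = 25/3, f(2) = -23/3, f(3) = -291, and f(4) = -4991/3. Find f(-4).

14065/3

Using the Lagrange interpolation formula with nodes -1, 0, 1, 2, 3, 4:
  L_0(s) = s(s - 1)(s - 2)(s - 3)(s - 4) / -120
  L_1(s) = (s + 1)(s - 1)(s - 2)(s - 3)(s - 4) / 24
  L_2(s) = (s + 1)s(s - 2)(s - 3)(s - 4) / -12
  L_3(s) = (s + 1)s(s - 1)(s - 3)(s - 4) / 12
  L_4(s) = (s + 1)s(s - 1)(s - 2)(s - 4) / -24
  L_5(s) = (s + 1)s(s - 1)(s - 2)(s - 3) / 120
Then f(s) = 19/3·L_0(s) + 3·L_1(s) + 25/3·L_2(s) - 23/3·L_3(s) - 291·L_4(s) - 4991/3·L_5(s).
Expanding and collecting terms gives f(s) = -3s⁵ + 6s⁴ - 2s³ - (5/3)s² + 6s + 3.
Evaluating at s = -4: f(-4) = 14065/3.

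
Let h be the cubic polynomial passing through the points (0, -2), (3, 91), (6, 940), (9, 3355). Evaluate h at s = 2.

16

Forward differences of the values at s = 0, 3, 6, 9:
  h  : -2  91  940  3355
  Δ  : 93  849  2415
  Δ^2: 756  1566
  Δ^3: 810
The third differences are constant, confirming degree 3.
Interpolating (Newton forward form) and evaluating at s = 2 gives h(2) = 16.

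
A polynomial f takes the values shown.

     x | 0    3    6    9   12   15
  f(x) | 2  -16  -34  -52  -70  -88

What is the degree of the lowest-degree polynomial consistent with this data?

Forward differences of the values at x = 0, 3, 6, 9, 12, 15:
  f  : 2  -16  -34  -52  -70  -88
  Δ  : -18  -18  -18  -18  -18
  Δ^2: 0  0  0  0
  Δ^3: 0  0  0
  Δ^4: 0  0
  Δ^5: 0
The first differences are constant (-18) and nonzero, while all higher differences vanish, so the minimal degree is 1.

1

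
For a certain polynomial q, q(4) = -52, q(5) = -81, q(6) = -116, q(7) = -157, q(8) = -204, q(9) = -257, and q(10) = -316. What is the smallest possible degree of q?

Forward differences of the values at n = 4, 5, 6, 7, 8, 9, 10:
  q  : -52  -81  -116  -157  -204  -257  -316
  Δ  : -29  -35  -41  -47  -53  -59
  Δ^2: -6  -6  -6  -6  -6
  Δ^3: 0  0  0  0
  Δ^4: 0  0  0
  Δ^5: 0  0
  Δ^6: 0
The second differences are constant (-6) and nonzero, while all higher differences vanish, so the minimal degree is 2.

2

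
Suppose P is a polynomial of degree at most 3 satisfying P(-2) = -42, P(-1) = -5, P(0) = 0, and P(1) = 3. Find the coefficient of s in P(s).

-1

Write P(s) = as^3 + bs^2 + cs + d. Substituting each data point gives a linear system:
  -8a + 4b - 2c + d = -42
  -a + b - c + d = -5
  d = 0
  a + b + c + d = 3
Solving the system yields a = 5, b = -1, c = -1, d = 0.
So P(s) = 5s³ - s² - s.
The coefficient of s is -1.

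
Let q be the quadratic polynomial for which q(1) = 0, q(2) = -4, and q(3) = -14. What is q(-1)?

-10

Forward differences of the values at x = 1, 2, 3:
  q  : 0  -4  -14
  Δ  : -4  -10
  Δ^2: -6
The second differences are constant, confirming degree 2.
Interpolating (Newton forward form) and evaluating at x = -1 gives q(-1) = -10.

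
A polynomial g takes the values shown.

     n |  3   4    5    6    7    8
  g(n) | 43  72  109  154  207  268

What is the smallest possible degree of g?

Forward differences of the values at n = 3, 4, 5, 6, 7, 8:
  g  : 43  72  109  154  207  268
  Δ  : 29  37  45  53  61
  Δ^2: 8  8  8  8
  Δ^3: 0  0  0
  Δ^4: 0  0
  Δ^5: 0
The second differences are constant (8) and nonzero, while all higher differences vanish, so the minimal degree is 2.

2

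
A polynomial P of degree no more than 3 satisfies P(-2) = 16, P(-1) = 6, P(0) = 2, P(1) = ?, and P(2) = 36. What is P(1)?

The 4 known points determine the degree-3 polynomial uniquely.
Write P(n) = an^3 + bn^2 + cn + d. Substituting each data point gives a linear system:
  -8a + 4b - 2c + d = 16
  -a + b - c + d = 6
  d = 2
  8a + 4b + 2c + d = 36
Solving the system yields a = 1, b = 6, c = 1, d = 2.
So P(n) = n^3 + 6n^2 + n + 2.
Then P(1) = 10.

10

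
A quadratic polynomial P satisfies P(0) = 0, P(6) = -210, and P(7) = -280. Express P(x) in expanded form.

Write P(x) = ax^2 + bx + c. Substituting each data point gives a linear system:
  c = 0
  36a + 6b + c = -210
  49a + 7b + c = -280
Solving the system yields a = -5, b = -5, c = 0.
So P(x) = -5x² - 5x.
Check: P(6) = -210. ✓

P(x) = -5x^2 - 5x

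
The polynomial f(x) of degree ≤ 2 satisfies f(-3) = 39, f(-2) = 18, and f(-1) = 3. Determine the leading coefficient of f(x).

3

Write f(x) = ax^2 + bx + c. Substituting each data point gives a linear system:
  9a - 3b + c = 39
  4a - 2b + c = 18
  a - b + c = 3
Solving the system yields a = 3, b = -6, c = -6.
So f(x) = 3x² - 6x - 6.
The leading coefficient is 3.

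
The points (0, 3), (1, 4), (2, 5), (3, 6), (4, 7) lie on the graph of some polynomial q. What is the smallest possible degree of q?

1

Forward differences of the values at x = 0, 1, 2, 3, 4:
  q  : 3  4  5  6  7
  Δ  : 1  1  1  1
  Δ^2: 0  0  0
  Δ^3: 0  0
  Δ^4: 0
The first differences are constant (1) and nonzero, while all higher differences vanish, so the minimal degree is 1.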